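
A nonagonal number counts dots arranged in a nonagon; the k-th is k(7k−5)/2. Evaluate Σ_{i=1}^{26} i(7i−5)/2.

20826

Σ i(7i−5)/2 = (7Σi² − 5Σi) / 2 over i = 1..26.
Σi = 351 and Σi² = 6201.
(7·6201 − 5·351) / 2 = 41652/2 = 20826.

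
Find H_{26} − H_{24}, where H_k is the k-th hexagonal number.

26·(2·26 − 1) = 1326 and 24·(2·24 − 1) = 1128.
Difference: 1326 − 1128 = 198.

198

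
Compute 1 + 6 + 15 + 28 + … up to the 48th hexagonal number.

74872

Σ i(2i−1) = 2Σi² − Σi over i = 1..48.
Σi = 1176 and Σi² = 38024.
2·38024 − 1·1176 = 74872.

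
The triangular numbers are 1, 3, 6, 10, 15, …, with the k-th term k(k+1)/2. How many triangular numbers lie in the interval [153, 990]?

28

The n-th triangular number is n(n+1)/2.
Smallest index with value ≥ 153: n = 17 (giving 153).
Largest index with value ≤ 990: n = 44 (giving 990).
Indices 17 through 44: 28 terms.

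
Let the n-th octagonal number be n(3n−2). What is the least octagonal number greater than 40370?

40833

Solve n(3n−2) > 40370 for integer n.
The largest n with value ≤ 40370 is 116 (since 40136 ≤ 40370 < 40833), so the first above is n = 117, value 40833.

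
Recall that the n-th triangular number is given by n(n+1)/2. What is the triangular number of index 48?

The 48th triangular number is n(n+1)/2 with n = 48.
48·49/2 = 2352/2 = 1176.

1176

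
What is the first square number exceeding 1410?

Solve n² > 1410 for integer n.
The largest n with value ≤ 1410 is 37 (since 1369 ≤ 1410 < 1444), so the first above is n = 38, value 1444.

1444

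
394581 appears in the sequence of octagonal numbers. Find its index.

Set n(3n−2) = 394581, giving 3n² − 2n − 394581 = 0.
The discriminant is 4 + 12·394581 = 4734976, and √4734976 = 2176.
So n = (2 + 2176) / 6 = 2178/6 = 363.

363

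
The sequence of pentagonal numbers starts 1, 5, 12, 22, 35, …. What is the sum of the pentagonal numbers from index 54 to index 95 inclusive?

357357

Σ i(3i−1)/2 = (3Σi² − Σi) / 2 over i = 54..95.
Σi = 4560 − 1431 = 3129 and Σi² = 290320 − 51039 = 239281.
(3·239281 − 1·3129) / 2 = 714714/2 = 357357.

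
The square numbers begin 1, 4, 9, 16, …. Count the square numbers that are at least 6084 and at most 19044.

The n-th square number is n².
Smallest index with value ≥ 6084: n = 78 (giving 6084).
Largest index with value ≤ 19044: n = 138 (giving 19044).
Indices 78 through 138: 61 terms.

61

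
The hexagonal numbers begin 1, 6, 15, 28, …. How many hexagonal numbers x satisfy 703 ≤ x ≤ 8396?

The n-th hexagonal number is n(2n−1).
Smallest index with value ≥ 703: n = 19 (giving 703).
Largest index with value ≤ 8396: n = 65 (giving 8385).
Indices 19 through 65: 47 terms.

47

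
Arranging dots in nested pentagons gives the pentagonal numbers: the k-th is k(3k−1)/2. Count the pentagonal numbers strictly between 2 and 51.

4

The n-th pentagonal number is n(3n−1)/2.
Smallest index with value > 2: n = 2 (giving 5).
Largest index with value < 51: n = 5 (giving 35).
Indices 2 through 5: 4 terms.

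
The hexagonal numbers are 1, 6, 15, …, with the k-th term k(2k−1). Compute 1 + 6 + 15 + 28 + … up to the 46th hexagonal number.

65941

Σ i(2i−1) = 2Σi² − Σi over i = 1..46.
Σi = 1081 and Σi² = 33511.
2·33511 − 1·1081 = 65941.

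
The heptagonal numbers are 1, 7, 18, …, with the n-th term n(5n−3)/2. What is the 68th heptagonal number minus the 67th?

Consecutive heptagonal numbers differ by 5n − 4: here 5·68 − 4 = 336.

336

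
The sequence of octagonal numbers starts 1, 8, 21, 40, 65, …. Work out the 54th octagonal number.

The 54th octagonal number is n(3n−2) with n = 54.
54·(3·54 − 2) = 54·160 = 8640.

8640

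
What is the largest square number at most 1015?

Solve n² ≤ 1015 for integer n.
n = 31 gives 961 ≤ 1015, while n = 32 gives 1024 > 1015; so the answer is 961.

961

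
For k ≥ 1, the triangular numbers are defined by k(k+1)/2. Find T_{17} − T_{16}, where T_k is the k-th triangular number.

Consecutive triangular numbers differ by n: T_{17} − T_{16} = 17.

17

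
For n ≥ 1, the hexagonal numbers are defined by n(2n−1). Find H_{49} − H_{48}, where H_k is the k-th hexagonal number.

Consecutive hexagonal numbers differ by 4n − 3: here 4·49 − 3 = 193.

193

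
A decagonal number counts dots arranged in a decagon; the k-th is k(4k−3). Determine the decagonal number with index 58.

13282

The 58th decagonal number is n(4n−3) with n = 58.
58·(4·58 − 3) = 58·229 = 13282.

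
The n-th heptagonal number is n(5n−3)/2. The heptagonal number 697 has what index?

17

Set n(5n−3)/2 = 697, giving 5n² − 3n − 1394 = 0.
The discriminant is 9 + 40·697 = 27889, and √27889 = 167.
So n = (3 + 167) / 10 = 170/10 = 17.
Check: 17·(5·17 − 3)/2 = 697. ✓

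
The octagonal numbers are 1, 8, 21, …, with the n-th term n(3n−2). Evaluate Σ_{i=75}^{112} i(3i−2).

Σ i(3i−2) = 3Σi² − 2Σi over i = 75..112.
Σi = 6328 − 2775 = 3553 and Σi² = 474600 − 137825 = 336775.
3·336775 − 2·3553 = 1003219.

1003219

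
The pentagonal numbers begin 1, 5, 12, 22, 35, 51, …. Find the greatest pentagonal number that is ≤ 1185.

Solve n(3n−1)/2 ≤ 1185 for integer n.
n = 28 gives 1162 ≤ 1185, while n = 29 gives 1247 > 1185; so the answer is 1162.

1162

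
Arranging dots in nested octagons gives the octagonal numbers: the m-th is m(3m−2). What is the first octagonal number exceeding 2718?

Solve n(3n−2) > 2718 for integer n.
The largest n with value ≤ 2718 is 30 (since 2640 ≤ 2718 < 2821), so the first above is n = 31, value 2821.

2821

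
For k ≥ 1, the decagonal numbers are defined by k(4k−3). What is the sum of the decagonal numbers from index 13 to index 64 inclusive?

Σ i(4i−3) = 4Σi² − 3Σi over i = 13..64.
Σi = 2080 − 78 = 2002 and Σi² = 89440 − 650 = 88790.
4·88790 − 3·2002 = 349154.

349154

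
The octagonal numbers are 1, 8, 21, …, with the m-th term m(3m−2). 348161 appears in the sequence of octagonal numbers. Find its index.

Set n(3n−2) = 348161, giving 3n² − 2n − 348161 = 0.
The discriminant is 4 + 12·348161 = 4177936, and √4177936 = 2044.
So n = (2 + 2044) / 6 = 2046/6 = 341.
Check: 341·(3·341 − 2) = 348161. ✓

341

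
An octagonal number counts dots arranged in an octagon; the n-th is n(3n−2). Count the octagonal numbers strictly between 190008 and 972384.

317

The n-th octagonal number is n(3n−2).
Smallest index with value > 190008: n = 253 (giving 191521).
Largest index with value < 972384: n = 569 (giving 970145).
Indices 253 through 569: 317 terms.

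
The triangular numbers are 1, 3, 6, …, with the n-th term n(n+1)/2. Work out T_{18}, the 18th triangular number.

171

18·19/2 = 342/2 = 171.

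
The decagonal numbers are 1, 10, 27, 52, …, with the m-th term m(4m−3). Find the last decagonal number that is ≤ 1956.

1870

Solve n(4n−3) ≤ 1956 for integer n.
n = 22 gives 1870 ≤ 1956, while n = 23 gives 2047 > 1956; so the answer is 1870.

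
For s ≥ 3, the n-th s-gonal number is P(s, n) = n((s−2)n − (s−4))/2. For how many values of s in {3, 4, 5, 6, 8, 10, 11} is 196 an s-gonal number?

2

s = 3: P(3, 19) = 190 and P(3, 20) = 210; 196 is not s-gonal.
s = 4: P(4, 14) = 196. ✓
s = 5: P(5, 11) = 176 and P(5, 12) = 210; 196 is not s-gonal.
s = 6: P(6, 10) = 190 and P(6, 11) = 231; 196 is not s-gonal.
s = 8: P(8, 8) = 176 and P(8, 9) = 225; 196 is not s-gonal.
s = 10: P(10, 7) = 175 and P(10, 8) = 232; 196 is not s-gonal.
s = 11: P(11, 7) = 196. ✓
Hits: s ∈ {4, 11} → 2.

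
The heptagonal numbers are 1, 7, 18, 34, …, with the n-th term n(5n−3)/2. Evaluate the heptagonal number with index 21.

1071

The 21st heptagonal number is n(5n−3)/2 with n = 21.
21·(5·21 − 3)/2 = 21·102/2 = 21·51 = 1071.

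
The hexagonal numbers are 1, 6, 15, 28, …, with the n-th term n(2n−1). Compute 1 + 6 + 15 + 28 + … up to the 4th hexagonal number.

50

Σ i(2i−1) = 2Σi² − Σi over i = 1..4.
Σi = 10 and Σi² = 30.
2·30 − 1·10 = 50.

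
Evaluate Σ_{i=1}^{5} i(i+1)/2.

35

Σ i(i+1)/2 = (Σi² + Σi) / 2 over i = 1..5.
Σi = 15 and Σi² = 55.
(1·55 + 1·15) / 2 = 70/2 = 35.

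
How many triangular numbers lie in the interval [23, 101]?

7

The n-th triangular number is n(n+1)/2.
Smallest index with value ≥ 23: n = 7 (giving 28).
Largest index with value ≤ 101: n = 13 (giving 91).
Indices 7 through 13: 7 terms.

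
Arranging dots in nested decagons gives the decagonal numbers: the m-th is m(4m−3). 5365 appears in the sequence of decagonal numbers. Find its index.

Set n(4n−3) = 5365, giving 4n² − 3n − 5365 = 0.
The discriminant is 9 + 16·5365 = 85849, and √85849 = 293.
So n = (3 + 293) / 8 = 296/8 = 37.

37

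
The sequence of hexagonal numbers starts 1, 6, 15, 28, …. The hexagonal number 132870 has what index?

258

Set n(2n−1) = 132870, giving 2n² − n − 132870 = 0.
So n = (1 + 1031) / 4 = 1032/4 = 258.
Check: 258·(2·258 − 1) = 132870. ✓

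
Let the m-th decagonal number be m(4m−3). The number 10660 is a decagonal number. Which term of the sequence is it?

52

Set n(4n−3) = 10660, giving 4n² − 3n − 10660 = 0.
So n = (3 + 413) / 8 = 416/8 = 52.
Check: 52·(4·52 − 3) = 10660. ✓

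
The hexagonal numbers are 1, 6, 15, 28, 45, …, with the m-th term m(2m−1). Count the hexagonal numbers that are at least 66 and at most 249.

6

The n-th hexagonal number is n(2n−1).
Smallest index with value ≥ 66: n = 6 (giving 66).
Largest index with value ≤ 249: n = 11 (giving 231).
Indices 6 through 11: 6 terms.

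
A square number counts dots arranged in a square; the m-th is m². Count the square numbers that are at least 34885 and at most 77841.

93

The n-th square number is n².
Smallest index with value ≥ 34885: n = 187 (giving 34969).
Largest index with value ≤ 77841: n = 279 (giving 77841).
Indices 187 through 279: 93 terms.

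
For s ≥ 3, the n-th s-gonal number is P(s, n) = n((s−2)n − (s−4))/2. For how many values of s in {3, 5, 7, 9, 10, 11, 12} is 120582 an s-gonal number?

s = 3: P(3, 490) = 120295 and P(3, 491) = 120786; 120582 is not s-gonal.
s = 5: P(5, 283) = 119992 and P(5, 284) = 120842; 120582 is not s-gonal.
s = 7: P(7, 219) = 119574 and P(7, 220) = 120670; 120582 is not s-gonal.
s = 9: P(9, 185) = 119325 and P(9, 186) = 120621; 120582 is not s-gonal.
s = 10: P(10, 174) = 120582. ✓
s = 11: P(11, 164) = 120458 and P(11, 165) = 121935; 120582 is not s-gonal.
s = 12: P(12, 155) = 119505 and P(12, 156) = 121056; 120582 is not s-gonal.
Hits: s ∈ {10} → 1.

1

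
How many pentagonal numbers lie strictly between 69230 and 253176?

195

The n-th pentagonal number is n(3n−1)/2.
Smallest index with value > 69230: n = 216 (giving 69876).
Largest index with value < 253176: n = 410 (giving 251945).
Indices 216 through 410: 195 terms.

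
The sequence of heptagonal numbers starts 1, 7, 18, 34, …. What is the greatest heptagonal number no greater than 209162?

Solve n(5n−3)/2 ≤ 209162 for integer n.
n = 289 gives 208369 ≤ 209162, while n = 290 gives 209815 > 209162; so the answer is 208369.

208369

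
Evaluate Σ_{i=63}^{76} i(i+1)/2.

34412

Σ i(i+1)/2 = (Σi² + Σi) / 2 over i = 63..76.
Σi = 2926 − 1953 = 973 and Σi² = 149226 − 81375 = 67851.
(1·67851 + 1·973) / 2 = 68824/2 = 34412.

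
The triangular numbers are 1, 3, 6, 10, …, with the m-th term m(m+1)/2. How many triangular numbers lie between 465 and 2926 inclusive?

The n-th triangular number is n(n+1)/2.
Smallest index with value ≥ 465: n = 30 (giving 465).
Largest index with value ≤ 2926: n = 76 (giving 2926).
Indices 30 through 76: 47 terms.

47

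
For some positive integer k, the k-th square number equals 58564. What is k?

242

We need n² = 58564, so n = √58564 = 242.
Check: 242² = 58564. ✓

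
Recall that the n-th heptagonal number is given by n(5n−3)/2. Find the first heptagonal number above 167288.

167314

Solve n(5n−3)/2 > 167288 for integer n.
The largest n with value ≤ 167288 is 258 (since 166023 ≤ 167288 < 167314), so the first above is n = 259, value 167314.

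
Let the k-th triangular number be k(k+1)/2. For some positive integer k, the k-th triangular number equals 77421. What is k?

Set n(n+1)/2 = 77421, giving n² + n − 154842 = 0.
The discriminant is 1 + 8·77421 = 619369, and √619369 = 787.
So n = (-1 + 787) / 2 = 786/2 = 393.
Check: 393·394/2 = 77421. ✓

393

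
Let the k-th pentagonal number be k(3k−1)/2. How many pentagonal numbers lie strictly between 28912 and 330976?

The n-th pentagonal number is n(3n−1)/2.
Smallest index with value > 28912: n = 140 (giving 29330).
Largest index with value < 330976: n = 469 (giving 329707).
Indices 140 through 469: 330 terms.

330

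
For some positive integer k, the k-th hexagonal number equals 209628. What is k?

324

Set n(2n−1) = 209628, giving 2n² − n − 209628 = 0.
The discriminant is 1 + 8·209628 = 1677025, and √1677025 = 1295.
So n = (1 + 1295) / 4 = 1296/4 = 324.
Check: 324·(2·324 − 1) = 209628. ✓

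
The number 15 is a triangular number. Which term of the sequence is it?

Set n(n+1)/2 = 15, giving n² + n − 30 = 0.
The discriminant is 1 + 8·15 = 121, and √121 = 11.
So n = (-1 + 11) / 2 = 10/2 = 5.
Check: 5·6/2 = 15. ✓

5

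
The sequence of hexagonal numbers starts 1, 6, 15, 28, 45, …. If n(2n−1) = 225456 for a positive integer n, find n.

336

Set n(2n−1) = 225456, giving 2n² − n − 225456 = 0.
So n = (1 + 1343) / 4 = 1344/4 = 336.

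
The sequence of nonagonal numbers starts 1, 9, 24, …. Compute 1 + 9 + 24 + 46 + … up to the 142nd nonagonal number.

3350490

Σ i(7i−5)/2 = (7Σi² − 5Σi) / 2 over i = 1..142.
Σi = 10153 and Σi² = 964535.
(7·964535 − 5·10153) / 2 = 6700980/2 = 3350490.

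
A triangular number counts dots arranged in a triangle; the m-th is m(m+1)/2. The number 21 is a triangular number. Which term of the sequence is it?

Set n(n+1)/2 = 21, giving n² + n − 42 = 0.
The discriminant is 1 + 8·21 = 169, and √169 = 13.
So n = (-1 + 13) / 2 = 12/2 = 6.
Check: 6·7/2 = 21. ✓

6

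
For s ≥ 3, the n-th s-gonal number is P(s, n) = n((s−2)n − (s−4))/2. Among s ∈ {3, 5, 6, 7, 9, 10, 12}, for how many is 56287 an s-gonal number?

s = 3: P(3, 335) = 56280 and P(3, 336) = 56616; 56287 is not s-gonal.
s = 5: P(5, 193) = 55777 and P(5, 194) = 56357; 56287 is not s-gonal.
s = 6: P(6, 168) = 56280 and P(6, 169) = 56953; 56287 is not s-gonal.
s = 7: P(7, 150) = 56025 and P(7, 151) = 56776; 56287 is not s-gonal.
s = 9: P(9, 127) = 56134 and P(9, 128) = 57024; 56287 is not s-gonal.
s = 10: P(10, 119) = 56287. ✓
s = 12: P(12, 106) = 55756 and P(12, 107) = 56817; 56287 is not s-gonal.
Hits: s ∈ {10} → 1.

1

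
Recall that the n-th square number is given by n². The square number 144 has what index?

We need n² = 144, so n = √144 = 12.

12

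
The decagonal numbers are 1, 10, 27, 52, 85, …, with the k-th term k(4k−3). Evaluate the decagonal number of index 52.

10660

The 52nd decagonal number is n(4n−3) with n = 52.
52·(4·52 − 3) = 52·205 = 10660.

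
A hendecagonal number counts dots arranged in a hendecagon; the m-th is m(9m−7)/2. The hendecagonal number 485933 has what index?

Set n(9n−7)/2 = 485933, giving 9n² − 7n − 971866 = 0.
So n = (7 + 5915) / 18 = 5922/18 = 329.

329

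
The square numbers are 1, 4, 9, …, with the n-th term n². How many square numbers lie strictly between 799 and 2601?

22

The n-th square number is n².
Smallest index with value > 799: n = 29 (giving 841).
Largest index with value < 2601: n = 50 (giving 2500).
Indices 29 through 50: 22 terms.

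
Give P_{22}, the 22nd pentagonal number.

The 22nd pentagonal number is n(3n−1)/2 with n = 22.
22·(3·22 − 1)/2 = 22·65/2 = 715.

715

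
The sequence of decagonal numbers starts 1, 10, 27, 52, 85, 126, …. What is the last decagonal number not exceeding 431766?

Solve n(4n−3) ≤ 431766 for integer n.
n = 328 gives 429352 ≤ 431766, while n = 329 gives 431977 > 431766; so the answer is 429352.

429352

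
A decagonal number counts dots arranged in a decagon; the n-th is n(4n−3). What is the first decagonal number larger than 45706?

Solve n(4n−3) > 45706 for integer n.
The largest n with value ≤ 45706 is 107 (since 45475 ≤ 45706 < 46332), so the first above is n = 108, value 46332.

46332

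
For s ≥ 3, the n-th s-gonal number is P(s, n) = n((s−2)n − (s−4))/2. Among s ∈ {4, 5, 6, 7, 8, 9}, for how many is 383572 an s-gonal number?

s = 4: P(4, 619) = 383161 and P(4, 620) = 384400; 383572 is not s-gonal.
s = 5: P(5, 505) = 382285 and P(5, 506) = 383801; 383572 is not s-gonal.
s = 6: P(6, 438) = 383250 and P(6, 439) = 385003; 383572 is not s-gonal.
s = 7: P(7, 392) = 383572. ✓
s = 8: P(8, 357) = 381633 and P(8, 358) = 383776; 383572 is not s-gonal.
s = 9: P(9, 331) = 382636 and P(9, 332) = 384954; 383572 is not s-gonal.
Hits: s ∈ {7} → 1.

1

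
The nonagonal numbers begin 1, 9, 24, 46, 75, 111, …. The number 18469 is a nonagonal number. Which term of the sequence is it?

Set n(7n−5)/2 = 18469, giving 7n² − 5n − 36938 = 0.
The discriminant is 25 + 56·18469 = 1034289, and √1034289 = 1017.
So n = (5 + 1017) / 14 = 1022/14 = 73.
Check: 73·(7·73 − 5)/2 = 18469. ✓

73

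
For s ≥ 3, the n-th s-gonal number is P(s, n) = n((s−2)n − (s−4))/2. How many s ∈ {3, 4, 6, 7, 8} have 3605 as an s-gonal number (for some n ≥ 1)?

1

s = 3: P(3, 84) = 3570 and P(3, 85) = 3655; 3605 is not s-gonal.
s = 4: P(4, 60) = 3600 and P(4, 61) = 3721; 3605 is not s-gonal.
s = 6: P(6, 42) = 3486 and P(6, 43) = 3655; 3605 is not s-gonal.
s = 7: P(7, 38) = 3553 and P(7, 39) = 3744; 3605 is not s-gonal.
s = 8: P(8, 35) = 3605. ✓
Hits: s ∈ {8} → 1.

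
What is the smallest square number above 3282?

Solve n² > 3282 for integer n.
The largest n with value ≤ 3282 is 57 (since 3249 ≤ 3282 < 3364), so the first above is n = 58, value 3364.

3364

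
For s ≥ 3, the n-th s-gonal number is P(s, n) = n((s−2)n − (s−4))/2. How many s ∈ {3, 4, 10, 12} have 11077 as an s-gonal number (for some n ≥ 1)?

1

s = 3: P(3, 148) = 11026 and P(3, 149) = 11175; 11077 is not s-gonal.
s = 4: P(4, 105) = 11025 and P(4, 106) = 11236; 11077 is not s-gonal.
s = 10: P(10, 53) = 11077. ✓
s = 12: P(12, 47) = 10857 and P(12, 48) = 11328; 11077 is not s-gonal.
Hits: s ∈ {10} → 1.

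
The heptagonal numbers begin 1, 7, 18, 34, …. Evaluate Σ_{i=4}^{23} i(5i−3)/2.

10370

Σ i(5i−3)/2 = (5Σi² − 3Σi) / 2 over i = 4..23.
Σi = 276 − 6 = 270 and Σi² = 4324 − 14 = 4310.
(5·4310 − 3·270) / 2 = 20740/2 = 10370.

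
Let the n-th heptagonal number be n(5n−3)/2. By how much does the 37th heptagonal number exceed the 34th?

528

37·(5·37 − 3)/2 = 3367 and 34·(5·34 − 3)/2 = 2839.
Difference: 3367 − 2839 = 528.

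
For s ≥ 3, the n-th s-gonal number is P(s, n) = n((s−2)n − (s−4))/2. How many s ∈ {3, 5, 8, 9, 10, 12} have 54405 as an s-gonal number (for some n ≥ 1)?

s = 3: P(3, 329) = 54285 and P(3, 330) = 54615; 54405 is not s-gonal.
s = 5: P(5, 190) = 54055 and P(5, 191) = 54626; 54405 is not s-gonal.
s = 8: P(8, 135) = 54405. ✓
s = 9: P(9, 125) = 54375 and P(9, 126) = 55251; 54405 is not s-gonal.
s = 10: P(10, 117) = 54405. ✓
s = 12: P(12, 104) = 53664 and P(12, 105) = 54705; 54405 is not s-gonal.
Hits: s ∈ {8, 10} → 2.

2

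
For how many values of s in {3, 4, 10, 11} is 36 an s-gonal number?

2

s = 3: P(3, 8) = 36. ✓
s = 4: P(4, 6) = 36. ✓
s = 10: P(10, 3) = 27 and P(10, 4) = 52; 36 is not s-gonal.
s = 11: P(11, 3) = 30 and P(11, 4) = 58; 36 is not s-gonal.
Hits: s ∈ {3, 4} → 2.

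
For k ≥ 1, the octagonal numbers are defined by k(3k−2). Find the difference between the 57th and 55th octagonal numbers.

668

57·(3·57 − 2) = 9633 and 55·(3·55 − 2) = 8965.
Difference: 9633 − 8965 = 668.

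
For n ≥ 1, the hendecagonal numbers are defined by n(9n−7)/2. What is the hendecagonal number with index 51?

The 51st hendecagonal number is n(9n−7)/2 with n = 51.
51·(9·51 − 7)/2 = 51·452/2 = 51·226 = 11526.

11526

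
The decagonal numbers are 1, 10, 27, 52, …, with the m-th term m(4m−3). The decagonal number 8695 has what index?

Set n(4n−3) = 8695, giving 4n² − 3n − 8695 = 0.
So n = (3 + 373) / 8 = 376/8 = 47.

47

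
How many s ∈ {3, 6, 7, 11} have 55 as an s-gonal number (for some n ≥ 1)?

s = 3: P(3, 10) = 55. ✓
s = 6: P(6, 5) = 45 and P(6, 6) = 66; 55 is not s-gonal.
s = 7: P(7, 5) = 55. ✓
s = 11: P(11, 3) = 30 and P(11, 4) = 58; 55 is not s-gonal.
Hits: s ∈ {3, 7} → 2.

2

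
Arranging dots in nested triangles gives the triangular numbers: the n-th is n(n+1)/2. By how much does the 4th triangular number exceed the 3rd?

4

Consecutive triangular numbers differ by n: T_{4} − T_{3} = 4.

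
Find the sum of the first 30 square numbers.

9455

Σ_{i=1}^{30} i² = 30·31·61/6 = 9455.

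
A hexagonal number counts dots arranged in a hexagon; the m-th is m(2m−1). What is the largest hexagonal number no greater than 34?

28

Solve n(2n−1) ≤ 34 for integer n.
n = 4 gives 28 ≤ 34, while n = 5 gives 45 > 34; so the answer is 28.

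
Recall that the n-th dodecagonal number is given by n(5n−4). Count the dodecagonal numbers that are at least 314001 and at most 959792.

The n-th dodecagonal number is n(5n−4).
Smallest index with value ≥ 314001: n = 251 (giving 314001).
Largest index with value ≤ 959792: n = 438 (giving 957468).
Indices 251 through 438: 188 terms.

188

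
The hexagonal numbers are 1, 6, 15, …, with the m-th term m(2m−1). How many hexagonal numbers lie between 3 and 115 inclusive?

The n-th hexagonal number is n(2n−1).
Smallest index with value ≥ 3: n = 2 (giving 6).
Largest index with value ≤ 115: n = 7 (giving 91).
Indices 2 through 7: 6 terms.

6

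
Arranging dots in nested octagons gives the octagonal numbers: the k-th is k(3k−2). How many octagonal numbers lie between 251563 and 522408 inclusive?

The n-th octagonal number is n(3n−2).
Smallest index with value ≥ 251563: n = 290 (giving 251720).
Largest index with value ≤ 522408: n = 417 (giving 520833).
Indices 290 through 417: 128 terms.

128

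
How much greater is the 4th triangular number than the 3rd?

4

Consecutive triangular numbers differ by n: T_{4} − T_{3} = 4.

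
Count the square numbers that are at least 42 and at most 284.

The n-th square number is n².
Smallest index with value ≥ 42: n = 7 (giving 49).
Largest index with value ≤ 284: n = 16 (giving 256).
Indices 7 through 16: 10 terms.

10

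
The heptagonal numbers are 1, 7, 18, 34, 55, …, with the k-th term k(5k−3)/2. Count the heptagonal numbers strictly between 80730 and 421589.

230

The n-th heptagonal number is n(5n−3)/2.
Smallest index with value > 80730: n = 181 (giving 81631).
Largest index with value < 421589: n = 410 (giving 419635).
Indices 181 through 410: 230 terms.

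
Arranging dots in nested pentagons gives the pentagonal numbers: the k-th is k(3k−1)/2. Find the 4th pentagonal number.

22

The 4th pentagonal number is n(3n−1)/2 with n = 4.
4·(3·4 − 1)/2 = 4·11/2 = 22.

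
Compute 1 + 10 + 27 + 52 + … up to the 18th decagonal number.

7923

Σ i(4i−3) = 4Σi² − 3Σi over i = 1..18.
Σi = 171 and Σi² = 2109.
4·2109 − 3·171 = 7923.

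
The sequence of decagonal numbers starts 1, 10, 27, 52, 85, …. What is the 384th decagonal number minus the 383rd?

Consecutive decagonal numbers differ by 8n − 7: here 8·384 − 7 = 3065.

3065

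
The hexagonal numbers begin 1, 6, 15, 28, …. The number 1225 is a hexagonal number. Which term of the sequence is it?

25

Set n(2n−1) = 1225, giving 2n² − n − 1225 = 0.
The discriminant is 1 + 8·1225 = 9801, and √9801 = 99.
So n = (1 + 99) / 4 = 100/4 = 25.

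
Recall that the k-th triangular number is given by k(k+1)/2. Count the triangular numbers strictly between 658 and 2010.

The n-th triangular number is n(n+1)/2.
Smallest index with value > 658: n = 36 (giving 666).
Largest index with value < 2010: n = 62 (giving 1953).
Indices 36 through 62: 27 terms.

27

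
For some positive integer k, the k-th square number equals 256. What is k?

We need n² = 256, so n = √256 = 16.

16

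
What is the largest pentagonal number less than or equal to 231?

210

Solve n(3n−1)/2 ≤ 231 for integer n.
n = 12 gives 210 ≤ 231, while n = 13 gives 247 > 231; so the answer is 210.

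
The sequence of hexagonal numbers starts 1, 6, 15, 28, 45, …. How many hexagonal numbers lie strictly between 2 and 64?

The n-th hexagonal number is n(2n−1).
Smallest index with value > 2: n = 2 (giving 6).
Largest index with value < 64: n = 5 (giving 45).
Indices 2 through 5: 4 terms.

4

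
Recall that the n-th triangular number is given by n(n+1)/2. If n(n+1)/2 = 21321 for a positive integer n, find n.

206

Set n(n+1)/2 = 21321, giving n² + n − 42642 = 0.
The discriminant is 1 + 8·21321 = 170569, and √170569 = 413.
So n = (-1 + 413) / 2 = 412/2 = 206.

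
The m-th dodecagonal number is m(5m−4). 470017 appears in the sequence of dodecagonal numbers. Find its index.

Set n(5n−4) = 470017, giving 5n² − 4n − 470017 = 0.
The discriminant is 16 + 20·470017 = 9400356, and √9400356 = 3066.
So n = (4 + 3066) / 10 = 3070/10 = 307.
Check: 307·(5·307 − 4) = 470017. ✓

307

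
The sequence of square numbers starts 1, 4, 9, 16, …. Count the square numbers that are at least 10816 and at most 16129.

The n-th square number is n².
Smallest index with value ≥ 10816: n = 104 (giving 10816).
Largest index with value ≤ 16129: n = 127 (giving 16129).
Indices 104 through 127: 24 terms.

24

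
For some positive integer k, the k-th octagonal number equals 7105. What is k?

49

Set n(3n−2) = 7105, giving 3n² − 2n − 7105 = 0.
The discriminant is 4 + 12·7105 = 85264, and √85264 = 292.
So n = (2 + 292) / 6 = 294/6 = 49.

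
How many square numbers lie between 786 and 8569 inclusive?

The n-th square number is n².
Smallest index with value ≥ 786: n = 29 (giving 841).
Largest index with value ≤ 8569: n = 92 (giving 8464).
Indices 29 through 92: 64 terms.

64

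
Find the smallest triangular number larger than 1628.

1653

Solve n(n+1)/2 > 1628 for integer n.
The largest n with value ≤ 1628 is 56 (since 1596 ≤ 1628 < 1653), so the first above is n = 57, value 1653.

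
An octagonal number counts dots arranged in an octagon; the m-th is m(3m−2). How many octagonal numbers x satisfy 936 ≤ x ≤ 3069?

The n-th octagonal number is n(3n−2).
Smallest index with value ≥ 936: n = 18 (giving 936).
Largest index with value ≤ 3069: n = 32 (giving 3008).
Indices 18 through 32: 15 terms.

15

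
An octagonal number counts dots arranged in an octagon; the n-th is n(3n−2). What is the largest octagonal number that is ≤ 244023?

Solve n(3n−2) ≤ 244023 for integer n.
n = 285 gives 243105 ≤ 244023, while n = 286 gives 244816 > 244023; so the answer is 243105.

243105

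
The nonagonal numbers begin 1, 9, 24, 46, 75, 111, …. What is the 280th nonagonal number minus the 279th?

1954

Consecutive nonagonal numbers differ by 7n − 6: here 7·280 − 6 = 1954.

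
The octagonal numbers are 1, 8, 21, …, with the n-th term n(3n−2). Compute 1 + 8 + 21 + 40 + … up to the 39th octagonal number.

60060

Σ i(3i−2) = 3Σi² − 2Σi over i = 1..39.
Σi = 780 and Σi² = 20540.
3·20540 − 2·780 = 60060.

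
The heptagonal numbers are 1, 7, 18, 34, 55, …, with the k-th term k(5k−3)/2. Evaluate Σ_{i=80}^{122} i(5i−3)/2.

Σ i(5i−3)/2 = (5Σi² − 3Σi) / 2 over i = 80..122.
Σi = 7503 − 3160 = 4343 and Σi² = 612745 − 167480 = 445265.
(5·445265 − 3·4343) / 2 = 2213296/2 = 1106648.

1106648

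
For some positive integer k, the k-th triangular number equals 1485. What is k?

54

Set n(n+1)/2 = 1485, giving n² + n − 2970 = 0.
The discriminant is 1 + 8·1485 = 11881, and √11881 = 109.
So n = (-1 + 109) / 2 = 108/2 = 54.
Check: 54·55/2 = 1485. ✓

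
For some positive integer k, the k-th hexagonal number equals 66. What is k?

6

Set n(2n−1) = 66, giving 2n² − n − 66 = 0.
The discriminant is 1 + 8·66 = 529, and √529 = 23.
So n = (1 + 23) / 4 = 24/4 = 6.
Check: 6·(2·6 − 1) = 66. ✓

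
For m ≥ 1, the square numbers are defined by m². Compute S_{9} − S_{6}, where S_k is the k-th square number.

9² = 81 and 6² = 36.
Difference: 81 − 36 = 45.

45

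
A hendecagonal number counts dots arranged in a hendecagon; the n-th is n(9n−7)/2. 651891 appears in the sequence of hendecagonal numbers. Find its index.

Set n(9n−7)/2 = 651891, giving 9n² − 7n − 1303782 = 0.
The discriminant is 49 + 72·651891 = 46936201, and √46936201 = 6851.
So n = (7 + 6851) / 18 = 6858/18 = 381.

381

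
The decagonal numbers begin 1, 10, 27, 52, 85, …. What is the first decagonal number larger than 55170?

Solve n(4n−3) > 55170 for integer n.
The largest n with value ≤ 55170 is 117 (since 54405 ≤ 55170 < 55342), so the first above is n = 118, value 55342.

55342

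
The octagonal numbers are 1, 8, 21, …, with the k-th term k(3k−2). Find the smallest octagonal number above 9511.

9633

Solve n(3n−2) > 9511 for integer n.
The largest n with value ≤ 9511 is 56 (since 9296 ≤ 9511 < 9633), so the first above is n = 57, value 9633.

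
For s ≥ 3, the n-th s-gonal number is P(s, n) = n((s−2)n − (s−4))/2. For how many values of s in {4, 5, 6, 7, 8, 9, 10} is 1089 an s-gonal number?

2

s = 4: P(4, 33) = 1089. ✓
s = 5: P(5, 27) = 1080 and P(5, 28) = 1162; 1089 is not s-gonal.
s = 6: P(6, 23) = 1035 and P(6, 24) = 1128; 1089 is not s-gonal.
s = 7: P(7, 21) = 1071 and P(7, 22) = 1177; 1089 is not s-gonal.
s = 8: P(8, 19) = 1045 and P(8, 20) = 1160; 1089 is not s-gonal.
s = 9: P(9, 18) = 1089. ✓
s = 10: P(10, 16) = 976 and P(10, 17) = 1105; 1089 is not s-gonal.
Hits: s ∈ {4, 9} → 2.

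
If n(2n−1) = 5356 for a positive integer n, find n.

52

Set n(2n−1) = 5356, giving 2n² − n − 5356 = 0.
The discriminant is 1 + 8·5356 = 42849, and √42849 = 207.
So n = (1 + 207) / 4 = 208/4 = 52.
Check: 52·(2·52 − 1) = 5356. ✓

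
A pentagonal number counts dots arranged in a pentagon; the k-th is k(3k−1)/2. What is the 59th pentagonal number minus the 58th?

175

Consecutive pentagonal numbers differ by 3n − 2: here 3·59 − 2 = 175.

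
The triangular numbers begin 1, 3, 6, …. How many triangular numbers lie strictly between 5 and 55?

7

The n-th triangular number is n(n+1)/2.
Smallest index with value > 5: n = 3 (giving 6).
Largest index with value < 55: n = 9 (giving 45).
Indices 3 through 9: 7 terms.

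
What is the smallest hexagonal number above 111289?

Solve n(2n−1) > 111289 for integer n.
The largest n with value ≤ 111289 is 236 (since 111156 ≤ 111289 < 112101), so the first above is n = 237, value 112101.

112101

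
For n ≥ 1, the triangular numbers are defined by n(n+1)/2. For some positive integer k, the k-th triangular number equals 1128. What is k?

47

Set n(n+1)/2 = 1128, giving n² + n − 2256 = 0.
The discriminant is 1 + 8·1128 = 9025, and √9025 = 95.
So n = (-1 + 95) / 2 = 94/2 = 47.
Check: 47·48/2 = 1128. ✓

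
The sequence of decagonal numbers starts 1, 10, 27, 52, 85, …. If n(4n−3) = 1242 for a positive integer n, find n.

18

Set n(4n−3) = 1242, giving 4n² − 3n − 1242 = 0.
So n = (3 + 141) / 8 = 144/8 = 18.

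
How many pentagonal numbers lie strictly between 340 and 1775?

The n-th pentagonal number is n(3n−1)/2.
Smallest index with value > 340: n = 16 (giving 376).
Largest index with value < 1775: n = 34 (giving 1717).
Indices 16 through 34: 19 terms.

19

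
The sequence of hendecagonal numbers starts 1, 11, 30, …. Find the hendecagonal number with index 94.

39433

The 94th hendecagonal number is n(9n−7)/2 with n = 94.
94·(9·94 − 7)/2 = 94·839/2 = 39433.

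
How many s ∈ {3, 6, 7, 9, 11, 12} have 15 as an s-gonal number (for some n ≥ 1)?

2

s = 3: P(3, 5) = 15. ✓
s = 6: P(6, 3) = 15. ✓
s = 7: P(7, 2) = 7 and P(7, 3) = 18; 15 is not s-gonal.
s = 9: P(9, 2) = 9 and P(9, 3) = 24; 15 is not s-gonal.
s = 11: P(11, 2) = 11 and P(11, 3) = 30; 15 is not s-gonal.
s = 12: P(12, 2) = 12 and P(12, 3) = 33; 15 is not s-gonal.
Hits: s ∈ {3, 6} → 2.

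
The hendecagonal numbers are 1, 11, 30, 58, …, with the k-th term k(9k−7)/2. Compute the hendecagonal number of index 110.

The 110th hendecagonal number is n(9n−7)/2 with n = 110.
110·(9·110 − 7)/2 = 110·983/2 = 54065.

54065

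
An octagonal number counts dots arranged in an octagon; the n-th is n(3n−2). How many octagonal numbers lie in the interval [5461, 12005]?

The n-th octagonal number is n(3n−2).
Smallest index with value ≥ 5461: n = 43 (giving 5461).
Largest index with value ≤ 12005: n = 63 (giving 11781).
Indices 43 through 63: 21 terms.

21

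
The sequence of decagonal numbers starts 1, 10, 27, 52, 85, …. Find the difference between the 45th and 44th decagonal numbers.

Consecutive decagonal numbers differ by 8n − 7: here 8·45 − 7 = 353.

353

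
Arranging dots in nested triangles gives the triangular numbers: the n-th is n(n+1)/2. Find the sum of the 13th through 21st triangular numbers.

1407

Σ i(i+1)/2 = (Σi² + Σi) / 2 over i = 13..21.
Σi = 231 − 78 = 153 and Σi² = 3311 − 650 = 2661.
(1·2661 + 1·153) / 2 = 2814/2 = 1407.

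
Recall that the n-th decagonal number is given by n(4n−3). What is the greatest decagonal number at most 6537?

Solve n(4n−3) ≤ 6537 for integer n.
n = 40 gives 6280 ≤ 6537, while n = 41 gives 6601 > 6537; so the answer is 6280.

6280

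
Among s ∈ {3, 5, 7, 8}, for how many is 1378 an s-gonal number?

1

s = 3: P(3, 52) = 1378. ✓
s = 5: P(5, 30) = 1335 and P(5, 31) = 1426; 1378 is not s-gonal.
s = 7: P(7, 23) = 1288 and P(7, 24) = 1404; 1378 is not s-gonal.
s = 8: P(8, 21) = 1281 and P(8, 22) = 1408; 1378 is not s-gonal.
Hits: s ∈ {3} → 1.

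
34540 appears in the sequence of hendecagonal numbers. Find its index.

Set n(9n−7)/2 = 34540, giving 9n² − 7n − 69080 = 0.
The discriminant is 49 + 72·34540 = 2486929, and √2486929 = 1577.
So n = (7 + 1577) / 18 = 1584/18 = 88.

88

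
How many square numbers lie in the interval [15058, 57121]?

117

The n-th square number is n².
Smallest index with value ≥ 15058: n = 123 (giving 15129).
Largest index with value ≤ 57121: n = 239 (giving 57121).
Indices 123 through 239: 117 terms.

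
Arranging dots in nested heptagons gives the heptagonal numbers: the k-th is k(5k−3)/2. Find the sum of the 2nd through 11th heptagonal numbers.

1165

Σ i(5i−3)/2 = (5Σi² − 3Σi) / 2 over i = 2..11.
Σi = 66 − 1 = 65 and Σi² = 506 − 1 = 505.
(5·505 − 3·65) / 2 = 2330/2 = 1165.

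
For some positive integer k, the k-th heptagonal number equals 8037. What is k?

Set n(5n−3)/2 = 8037, giving 5n² − 3n − 16074 = 0.
So n = (3 + 567) / 10 = 570/10 = 57.
Check: 57·(5·57 − 3)/2 = 8037. ✓

57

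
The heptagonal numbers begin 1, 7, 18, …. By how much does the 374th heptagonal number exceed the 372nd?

3727

374·(5·374 − 3)/2 = 349129 and 372·(5·372 − 3)/2 = 345402.
Difference: 349129 − 345402 = 3727.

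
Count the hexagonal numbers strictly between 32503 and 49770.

The n-th hexagonal number is n(2n−1).
Smallest index with value > 32503: n = 128 (giving 32640).
Largest index with value < 49770: n = 157 (giving 49141).
Indices 128 through 157: 30 terms.

30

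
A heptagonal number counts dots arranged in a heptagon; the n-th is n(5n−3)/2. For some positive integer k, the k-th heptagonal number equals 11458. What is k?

Set n(5n−3)/2 = 11458, giving 5n² − 3n − 22916 = 0.
The discriminant is 9 + 40·11458 = 458329, and √458329 = 677.
So n = (3 + 677) / 10 = 680/10 = 68.

68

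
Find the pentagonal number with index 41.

2501

The 41st pentagonal number is n(3n−1)/2 with n = 41.
41·(3·41 − 1)/2 = 41·122/2 = 41·61 = 2501.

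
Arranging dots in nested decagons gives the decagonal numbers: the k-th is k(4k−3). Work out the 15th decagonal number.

The 15th decagonal number is n(4n−3) with n = 15.
15·(4·15 − 3) = 15·57 = 855.

855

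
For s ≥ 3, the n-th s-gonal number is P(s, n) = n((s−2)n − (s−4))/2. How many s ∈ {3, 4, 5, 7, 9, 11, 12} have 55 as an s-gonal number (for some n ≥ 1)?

s = 3: P(3, 10) = 55. ✓
s = 4: P(4, 7) = 49 and P(4, 8) = 64; 55 is not s-gonal.
s = 5: P(5, 6) = 51 and P(5, 7) = 70; 55 is not s-gonal.
s = 7: P(7, 5) = 55. ✓
s = 9: P(9, 4) = 46 and P(9, 5) = 75; 55 is not s-gonal.
s = 11: P(11, 3) = 30 and P(11, 4) = 58; 55 is not s-gonal.
s = 12: P(12, 3) = 33 and P(12, 4) = 64; 55 is not s-gonal.
Hits: s ∈ {3, 7} → 2.

2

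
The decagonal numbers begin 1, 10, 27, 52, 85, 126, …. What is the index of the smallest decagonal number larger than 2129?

24

Solve n(4n−3) > 2129 for integer n.
The largest n with value ≤ 2129 is 23 (since 2047 ≤ 2129 < 2232), so the first above is n = 24, value 2232.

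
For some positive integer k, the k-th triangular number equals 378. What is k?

27

Set n(n+1)/2 = 378, giving n² + n − 756 = 0.
The discriminant is 1 + 8·378 = 3025, and √3025 = 55.
So n = (-1 + 55) / 2 = 54/2 = 27.
Check: 27·28/2 = 378. ✓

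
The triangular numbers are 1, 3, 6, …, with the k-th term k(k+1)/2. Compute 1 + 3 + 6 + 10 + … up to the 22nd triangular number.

2024

Σ i(i+1)/2 = (Σi² + Σi) / 2 over i = 1..22.
Σi = 253 and Σi² = 3795.
(1·3795 + 1·253) / 2 = 4048/2 = 2024.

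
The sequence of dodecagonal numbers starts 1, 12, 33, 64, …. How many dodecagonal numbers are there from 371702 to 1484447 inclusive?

272

The n-th dodecagonal number is n(5n−4).
Smallest index with value ≥ 371702: n = 274 (giving 374284).
Largest index with value ≤ 1484447: n = 545 (giving 1482945).
Indices 274 through 545: 272 terms.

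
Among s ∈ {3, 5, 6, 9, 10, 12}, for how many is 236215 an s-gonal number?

1

s = 3: P(3, 686) = 235641 and P(3, 687) = 236328; 236215 is not s-gonal.
s = 5: P(5, 397) = 236215. ✓
s = 6: P(6, 343) = 234955 and P(6, 344) = 236328; 236215 is not s-gonal.
s = 9: P(9, 260) = 235950 and P(9, 261) = 237771; 236215 is not s-gonal.
s = 10: P(10, 243) = 235467 and P(10, 244) = 237412; 236215 is not s-gonal.
s = 12: P(12, 217) = 234577 and P(12, 218) = 236748; 236215 is not s-gonal.
Hits: s ∈ {5} → 1.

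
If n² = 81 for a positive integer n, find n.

We need n² = 81, so n = √81 = 9.

9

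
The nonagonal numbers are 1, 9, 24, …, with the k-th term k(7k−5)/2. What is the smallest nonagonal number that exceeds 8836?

Solve n(7n−5)/2 > 8836 for integer n.
The largest n with value ≤ 8836 is 50 (since 8625 ≤ 8836 < 8976), so the first above is n = 51, value 8976.

8976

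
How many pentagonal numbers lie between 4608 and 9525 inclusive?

24

The n-th pentagonal number is n(3n−1)/2.
Smallest index with value ≥ 4608: n = 56 (giving 4676).
Largest index with value ≤ 9525: n = 79 (giving 9322).
Indices 56 through 79: 24 terms.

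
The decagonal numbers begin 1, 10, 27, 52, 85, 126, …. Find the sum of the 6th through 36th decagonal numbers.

Σ i(4i−3) = 4Σi² − 3Σi over i = 6..36.
Σi = 666 − 15 = 651 and Σi² = 16206 − 55 = 16151.
4·16151 − 3·651 = 62651.

62651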